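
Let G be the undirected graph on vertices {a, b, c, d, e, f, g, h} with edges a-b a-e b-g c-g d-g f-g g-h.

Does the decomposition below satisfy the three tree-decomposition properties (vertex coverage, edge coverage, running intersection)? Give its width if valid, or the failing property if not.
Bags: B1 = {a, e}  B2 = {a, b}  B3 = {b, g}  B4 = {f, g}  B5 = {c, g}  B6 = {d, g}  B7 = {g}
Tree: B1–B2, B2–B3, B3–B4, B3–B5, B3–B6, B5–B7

No — vertex h appears in no bag.

A tree decomposition must satisfy three properties: every vertex lies in some bag; for every edge, both endpoints lie together in some bag; and for every vertex, the bags containing it form a connected subtree. Here vertex h appears in no bag, so the decomposition is invalid.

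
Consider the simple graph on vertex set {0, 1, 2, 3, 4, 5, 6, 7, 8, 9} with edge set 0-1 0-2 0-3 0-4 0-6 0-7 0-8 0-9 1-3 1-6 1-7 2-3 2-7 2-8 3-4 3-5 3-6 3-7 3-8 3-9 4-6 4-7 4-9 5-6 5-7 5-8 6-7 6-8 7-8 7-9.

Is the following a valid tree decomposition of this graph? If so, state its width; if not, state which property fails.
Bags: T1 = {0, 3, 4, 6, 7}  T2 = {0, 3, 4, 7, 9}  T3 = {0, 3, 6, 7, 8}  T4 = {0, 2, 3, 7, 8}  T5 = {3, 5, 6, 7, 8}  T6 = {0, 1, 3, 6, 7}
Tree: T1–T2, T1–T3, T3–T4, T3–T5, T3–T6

Checking the three conditions: (i) the bags cover all of {0, 1, 2, 3, 4, 5, 6, 7, 8, 9}; (ii) for each edge, some bag contains both endpoints; (iii) the bags containing any fixed vertex form a subtree. All hold, so the decomposition is valid with width 5 − 1 = 4.

Yes; width 4.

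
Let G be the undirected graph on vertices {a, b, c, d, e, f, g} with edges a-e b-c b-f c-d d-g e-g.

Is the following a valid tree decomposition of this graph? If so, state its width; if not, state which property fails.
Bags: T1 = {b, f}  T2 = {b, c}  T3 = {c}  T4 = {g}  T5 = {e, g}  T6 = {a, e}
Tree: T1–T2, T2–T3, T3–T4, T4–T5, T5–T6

A tree decomposition must satisfy three properties: every vertex lies in some bag; for every edge, both endpoints lie together in some bag; and for every vertex, the bags containing it form a connected subtree. Here vertex d appears in no bag, so the decomposition is invalid.

No — vertex d appears in no bag.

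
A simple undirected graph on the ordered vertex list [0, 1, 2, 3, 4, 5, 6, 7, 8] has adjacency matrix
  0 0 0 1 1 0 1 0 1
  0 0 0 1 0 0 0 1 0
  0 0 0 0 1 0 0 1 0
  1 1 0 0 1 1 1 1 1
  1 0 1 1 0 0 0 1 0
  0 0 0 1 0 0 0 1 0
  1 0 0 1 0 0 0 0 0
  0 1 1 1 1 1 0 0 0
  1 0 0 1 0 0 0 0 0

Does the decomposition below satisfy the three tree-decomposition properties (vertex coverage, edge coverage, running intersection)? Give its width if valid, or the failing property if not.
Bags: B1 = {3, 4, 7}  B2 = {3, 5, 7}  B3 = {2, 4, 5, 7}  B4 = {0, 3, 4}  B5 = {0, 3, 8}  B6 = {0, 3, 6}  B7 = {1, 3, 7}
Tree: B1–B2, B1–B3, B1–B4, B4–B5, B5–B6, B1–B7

A tree decomposition must satisfy three properties: every vertex lies in some bag; for every edge, both endpoints lie together in some bag; and for every vertex, the bags containing it form a connected subtree. Here bags containing vertex 5 are not connected in the tree, so the decomposition is invalid.

No — bags containing vertex 5 are not connected in the tree.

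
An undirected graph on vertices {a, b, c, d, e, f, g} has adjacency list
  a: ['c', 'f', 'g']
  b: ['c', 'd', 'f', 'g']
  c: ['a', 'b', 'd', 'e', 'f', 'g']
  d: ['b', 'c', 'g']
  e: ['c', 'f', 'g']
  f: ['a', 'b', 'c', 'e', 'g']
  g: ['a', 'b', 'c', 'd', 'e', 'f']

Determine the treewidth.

3

A width-3 tree decomposition is:
Bags: B1 = {b, c, d, g}  B2 = {b, c, f, g}  B3 = {a, c, f, g}  B4 = {c, e, f, g}
Tree: B1–B2, B2–B3, B2–B4
The largest bag has 4 vertices, giving width 3; this decomposition certifies tw(G) ≤ 3. Conversely, {b, c, d, g} is a clique of size 4, and the vertices of any clique must share a bag in every tree decomposition; so some bag has ≥ 4 vertices and tw(G) ≥ 3. Combining the bounds, tw(G) = 3.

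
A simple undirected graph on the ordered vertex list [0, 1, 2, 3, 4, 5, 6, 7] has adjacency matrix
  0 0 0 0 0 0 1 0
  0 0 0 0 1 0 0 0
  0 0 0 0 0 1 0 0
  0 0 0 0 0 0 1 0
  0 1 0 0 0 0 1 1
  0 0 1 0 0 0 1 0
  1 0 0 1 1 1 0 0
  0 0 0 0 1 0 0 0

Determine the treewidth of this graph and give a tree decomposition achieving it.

Each bag holds 2 vertices, so the decomposition has width 1, which upper-bounds the treewidth. Any graph with an edge has treewidth ≥ 1, and G has the edge 6–0. The upper and lower bounds meet at 1, so that is the treewidth.

Treewidth 1.
One such decomposition:
Bags: B1 = {0, 6}  B2 = {4, 6}  B3 = {5, 6}  B4 = {2, 5}  B5 = {3, 6}  B6 = {1, 4}  B7 = {4, 7}
Tree: B1–B2, B2–B3, B3–B4, B1–B5, B2–B6, B6–B7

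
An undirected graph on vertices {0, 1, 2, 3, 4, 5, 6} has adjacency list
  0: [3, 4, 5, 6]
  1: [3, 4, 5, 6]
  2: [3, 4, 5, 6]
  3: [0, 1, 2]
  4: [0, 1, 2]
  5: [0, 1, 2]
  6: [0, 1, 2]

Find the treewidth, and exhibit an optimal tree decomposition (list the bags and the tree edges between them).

Treewidth 3.
One such decomposition:
Bags: B1 = {0, 1, 2, 4}  B2 = {0, 1, 2, 3}  B3 = {0, 1, 2, 6}  B4 = {0, 1, 2, 5}
Tree: B1–B2, B2–B3, B3–B4

Every bag has size at most 4, so the width is 4 − 1 = 3 and tw(G) ≤ 3. For the lower bound: the 4 vertex sets {1,4}, {0,3}, {2}, {6} are disjoint, each induces a connected subgraph, and every pair is joined by at least one edge of G. Contracting each set to a single vertex therefore yields K_{4} as a minor, and since treewidth is minor-monotone, tw(G) ≥ tw(K_{4}) = 3. The upper and lower bounds meet at 3, so that is the treewidth.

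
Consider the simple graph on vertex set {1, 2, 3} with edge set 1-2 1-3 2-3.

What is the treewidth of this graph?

2

A width-2 tree decomposition is:
Bags: B1 = {1, 2, 3}
Tree: (single bag)
With just one bag of size 3, the width is 3 − 1 = 2, so tw(G) ≤ 2. Conversely, {1, 2, 3} is a clique of size 3, and the vertices of any clique must share a bag in every tree decomposition; so some bag has ≥ 3 vertices and tw(G) ≥ 2. The upper and lower bounds meet at 2, so that is the treewidth.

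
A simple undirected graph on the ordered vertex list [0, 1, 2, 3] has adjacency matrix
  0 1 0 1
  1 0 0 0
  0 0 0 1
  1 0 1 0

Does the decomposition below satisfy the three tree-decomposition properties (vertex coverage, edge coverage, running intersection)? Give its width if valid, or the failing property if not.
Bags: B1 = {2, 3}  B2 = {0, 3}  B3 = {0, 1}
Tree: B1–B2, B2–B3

Checking the three conditions: (i) the bags cover all of {0, 1, 2, 3}; (ii) for each edge, some bag contains both endpoints; (iii) the bags containing any fixed vertex form a subtree. All hold, so the decomposition is valid with width 2 − 1 = 1.

Yes; width 1.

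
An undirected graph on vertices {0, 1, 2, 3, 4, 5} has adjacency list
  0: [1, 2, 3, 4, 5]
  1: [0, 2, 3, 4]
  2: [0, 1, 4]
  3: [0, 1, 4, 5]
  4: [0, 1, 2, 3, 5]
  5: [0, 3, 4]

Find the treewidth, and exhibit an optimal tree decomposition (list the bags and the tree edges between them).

Every bag has size at most 4, so the width is 4 − 1 = 3 and tw(G) ≤ 3. On the other hand G contains the 4-clique {0, 1, 2, 4}. A clique must lie in a single bag of any decomposition, so no decomposition can have width below 3. The upper and lower bounds meet at 3, so that is the treewidth.

Treewidth 3.
Bags: B1 = {0, 1, 3, 4}  B2 = {0, 3, 4, 5}  B3 = {0, 1, 2, 4}
Tree: B1–B2, B1–B3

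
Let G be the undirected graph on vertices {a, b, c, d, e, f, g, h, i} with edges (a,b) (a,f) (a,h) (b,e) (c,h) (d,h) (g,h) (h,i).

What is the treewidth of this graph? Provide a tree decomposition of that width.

Every bag has size at most 2, so the width is 2 − 1 = 1 and tw(G) ≤ 1. G has an edge, so its treewidth is at least 1. Hence tw(G) = 1 exactly.

Treewidth 1.
One optimal decomposition is:
Bags: B1 = {h, i}  B2 = {a, h}  B3 = {a, b}  B4 = {d, h}  B5 = {c, h}  B6 = {b, e}  B7 = {g, h}  B8 = {a, f}
Tree: B1–B2, B2–B3, B1–B4, B2–B5, B3–B6, B4–B7, B2–B8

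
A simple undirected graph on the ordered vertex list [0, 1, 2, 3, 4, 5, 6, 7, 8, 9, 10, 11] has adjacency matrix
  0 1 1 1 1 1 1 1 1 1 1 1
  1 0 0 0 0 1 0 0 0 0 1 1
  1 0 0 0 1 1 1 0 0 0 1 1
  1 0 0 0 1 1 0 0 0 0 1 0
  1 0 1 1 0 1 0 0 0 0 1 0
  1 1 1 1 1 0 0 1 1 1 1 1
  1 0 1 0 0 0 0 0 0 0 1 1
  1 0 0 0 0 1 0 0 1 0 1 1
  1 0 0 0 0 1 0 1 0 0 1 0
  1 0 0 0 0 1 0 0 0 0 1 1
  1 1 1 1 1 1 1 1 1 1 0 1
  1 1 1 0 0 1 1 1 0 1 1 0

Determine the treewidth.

4

A width-4 tree decomposition is:
Bags: B1 = {0, 2, 5, 10, 11}  B2 = {0, 1, 5, 10, 11}  B3 = {0, 5, 7, 10, 11}  B4 = {0, 2, 6, 10, 11}  B5 = {0, 5, 7, 8, 10}  B6 = {0, 5, 9, 10, 11}  B7 = {0, 2, 4, 5, 10}  B8 = {0, 3, 4, 5, 10}
Tree: B1–B2, B1–B3, B1–B4, B3–B5, B3–B6, B1–B7, B7–B8
Every bag has size at most 5, so the width is 5 − 1 = 4 and tw(G) ≤ 4. On the other hand G contains the 5-clique {0, 5, 7, 8, 10}. A clique must lie in a single bag of any decomposition, so no decomposition can have width below 4. The upper and lower bounds meet at 4, so that is the treewidth.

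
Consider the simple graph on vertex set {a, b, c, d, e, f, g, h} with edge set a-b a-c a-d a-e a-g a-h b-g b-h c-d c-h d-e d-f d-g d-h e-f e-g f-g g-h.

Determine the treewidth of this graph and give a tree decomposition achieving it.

Treewidth 3.
One such decomposition:
Bags: B1 = {a, b, g, h}  B2 = {a, d, g, h}  B3 = {a, d, e, g}  B4 = {a, c, d, h}  B5 = {d, e, f, g}
Tree: B1–B2, B2–B3, B2–B4, B3–B5

The largest bag has 4 vertices, giving width 3; this decomposition certifies tw(G) ≤ 3. For the lower bound, the 4 vertices {d, e, f, g} are pairwise adjacent, and any tree decomposition puts a clique entirely inside one bag — forcing width ≥ 3. Combining the bounds, tw(G) = 3.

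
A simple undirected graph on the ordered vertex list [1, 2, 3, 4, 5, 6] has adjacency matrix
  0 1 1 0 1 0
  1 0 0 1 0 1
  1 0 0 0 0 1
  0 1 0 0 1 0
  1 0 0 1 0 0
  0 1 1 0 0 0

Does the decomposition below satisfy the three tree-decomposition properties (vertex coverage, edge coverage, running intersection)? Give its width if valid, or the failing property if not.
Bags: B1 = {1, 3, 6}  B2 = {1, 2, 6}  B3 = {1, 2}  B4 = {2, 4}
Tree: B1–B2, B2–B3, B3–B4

A tree decomposition must satisfy three properties: every vertex lies in some bag; for every edge, both endpoints lie together in some bag; and for every vertex, the bags containing it form a connected subtree. Here vertex 5 appears in no bag, so the decomposition is invalid.

No — vertex 5 appears in no bag.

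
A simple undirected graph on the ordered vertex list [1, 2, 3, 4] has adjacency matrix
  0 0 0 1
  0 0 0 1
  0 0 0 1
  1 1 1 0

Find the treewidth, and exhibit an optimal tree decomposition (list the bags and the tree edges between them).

Treewidth 1.
One optimal decomposition is:
Bags: B1 = {2, 4}  B2 = {1, 4}  B3 = {3, 4}
Tree: B1–B2, B2–B3

Each bag holds 2 vertices, so the decomposition has width 1, which upper-bounds the treewidth. G has an edge, so its treewidth is at least 1. Therefore the treewidth is 1.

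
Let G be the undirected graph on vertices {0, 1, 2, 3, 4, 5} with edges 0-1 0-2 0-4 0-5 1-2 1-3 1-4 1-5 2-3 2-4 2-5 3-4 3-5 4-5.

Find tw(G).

4

A width-4 tree decomposition is:
Bags: B1 = {0, 1, 2, 4, 5}  B2 = {1, 2, 3, 4, 5}
Tree: B1–B2
Every bag has size at most 5, so the width is 5 − 1 = 4 and tw(G) ≤ 4. Conversely, {0, 1, 2, 4, 5} is a clique of size 5, and the vertices of any clique must share a bag in every tree decomposition; so some bag has ≥ 5 vertices and tw(G) ≥ 4. Combining the bounds, tw(G) = 4.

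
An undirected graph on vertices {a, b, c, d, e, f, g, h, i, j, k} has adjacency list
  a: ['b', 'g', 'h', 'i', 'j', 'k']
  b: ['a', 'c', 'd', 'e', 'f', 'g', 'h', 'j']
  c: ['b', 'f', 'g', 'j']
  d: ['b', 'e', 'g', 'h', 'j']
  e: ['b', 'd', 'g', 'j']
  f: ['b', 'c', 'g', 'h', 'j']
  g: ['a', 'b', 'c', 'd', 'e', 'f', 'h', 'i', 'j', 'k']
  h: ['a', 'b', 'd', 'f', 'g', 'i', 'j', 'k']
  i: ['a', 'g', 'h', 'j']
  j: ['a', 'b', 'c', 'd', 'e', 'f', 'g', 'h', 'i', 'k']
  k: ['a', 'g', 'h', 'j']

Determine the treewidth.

A width-4 tree decomposition is:
Bags: B1 = {a, b, g, h, j}  B2 = {b, f, g, h, j}  B3 = {b, c, f, g, j}  B4 = {b, d, g, h, j}  B5 = {b, d, e, g, j}  B6 = {a, g, h, j, k}  B7 = {a, g, h, i, j}
Tree: B1–B2, B2–B3, B1–B4, B4–B5, B1–B6, B6–B7
The largest bag has 5 vertices, giving width 4; this decomposition certifies tw(G) ≤ 4. On the other hand G contains the 5-clique {b, d, e, g, j}. A clique must lie in a single bag of any decomposition, so no decomposition can have width below 4. Hence tw(G) = 4 exactly.

4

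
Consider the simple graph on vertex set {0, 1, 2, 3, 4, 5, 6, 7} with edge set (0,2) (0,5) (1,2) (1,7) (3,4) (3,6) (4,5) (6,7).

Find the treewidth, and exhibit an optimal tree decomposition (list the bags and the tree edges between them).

Treewidth 2.
One such decomposition:
Bags: B1 = {1, 6, 7}  B2 = {1, 3, 6}  B3 = {1, 3, 4}  B4 = {1, 4, 5}  B5 = {0, 1, 5}  B6 = {0, 1, 2}
Tree: B1–B2, B2–B3, B3–B4, B4–B5, B5–B6

The largest bag has 3 vertices, giving width 2; this decomposition certifies tw(G) ≤ 2. The edges 1–7–6–3–4–5–0–2–1 form a cycle, so G is not a tree and its treewidth is at least 2. Therefore the treewidth is 2.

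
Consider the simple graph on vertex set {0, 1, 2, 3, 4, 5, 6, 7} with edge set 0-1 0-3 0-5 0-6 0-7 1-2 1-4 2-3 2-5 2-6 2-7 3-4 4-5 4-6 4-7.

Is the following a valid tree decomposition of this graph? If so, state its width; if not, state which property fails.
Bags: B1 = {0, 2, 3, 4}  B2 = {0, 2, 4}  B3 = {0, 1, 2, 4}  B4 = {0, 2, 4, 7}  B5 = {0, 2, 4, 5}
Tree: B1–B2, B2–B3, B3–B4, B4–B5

No — vertex 6 appears in no bag.

A tree decomposition must satisfy three properties: every vertex lies in some bag; for every edge, both endpoints lie together in some bag; and for every vertex, the bags containing it form a connected subtree. Here vertex 6 appears in no bag, so the decomposition is invalid.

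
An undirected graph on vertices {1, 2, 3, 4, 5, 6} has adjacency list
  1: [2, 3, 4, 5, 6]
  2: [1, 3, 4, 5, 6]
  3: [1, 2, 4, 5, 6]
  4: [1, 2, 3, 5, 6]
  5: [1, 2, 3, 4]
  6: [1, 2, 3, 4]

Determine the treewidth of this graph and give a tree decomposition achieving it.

The largest bag has 5 vertices, giving width 4; this decomposition certifies tw(G) ≤ 4. On the other hand G contains the 5-clique {1, 2, 3, 4, 5}. A clique must lie in a single bag of any decomposition, so no decomposition can have width below 4. The upper and lower bounds meet at 4, so that is the treewidth.

Treewidth 4.
Bags: B1 = {1, 2, 3, 4, 6}  B2 = {1, 2, 3, 4, 5}
Tree: B1–B2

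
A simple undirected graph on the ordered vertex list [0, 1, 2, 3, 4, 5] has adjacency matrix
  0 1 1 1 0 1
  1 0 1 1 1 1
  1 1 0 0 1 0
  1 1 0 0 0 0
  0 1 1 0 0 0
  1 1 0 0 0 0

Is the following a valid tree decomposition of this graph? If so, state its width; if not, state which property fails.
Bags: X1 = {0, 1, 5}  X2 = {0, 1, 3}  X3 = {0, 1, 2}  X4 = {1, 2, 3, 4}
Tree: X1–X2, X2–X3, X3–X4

A tree decomposition must satisfy three properties: every vertex lies in some bag; for every edge, both endpoints lie together in some bag; and for every vertex, the bags containing it form a connected subtree. Here bags containing vertex 3 are not connected in the tree, so the decomposition is invalid.

No — bags containing vertex 3 are not connected in the tree.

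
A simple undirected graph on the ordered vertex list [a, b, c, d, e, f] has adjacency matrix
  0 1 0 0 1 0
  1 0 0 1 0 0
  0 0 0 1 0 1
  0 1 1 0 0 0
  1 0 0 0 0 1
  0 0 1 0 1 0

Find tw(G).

A width-2 tree decomposition is:
Bags: B1 = {b, c, d}  B2 = {a, b, c}  B3 = {a, c, e}  B4 = {c, e, f}
Tree: B1–B2, B2–B3, B3–B4
The largest bag has 3 vertices, giving width 2; this decomposition certifies tw(G) ≤ 2. For the lower bound, G contains the cycle c–d–b–a–e–f–c, so G is not a forest; only forests have treewidth ≤ 1, hence tw(G) ≥ 2. Hence tw(G) = 2 exactly.

2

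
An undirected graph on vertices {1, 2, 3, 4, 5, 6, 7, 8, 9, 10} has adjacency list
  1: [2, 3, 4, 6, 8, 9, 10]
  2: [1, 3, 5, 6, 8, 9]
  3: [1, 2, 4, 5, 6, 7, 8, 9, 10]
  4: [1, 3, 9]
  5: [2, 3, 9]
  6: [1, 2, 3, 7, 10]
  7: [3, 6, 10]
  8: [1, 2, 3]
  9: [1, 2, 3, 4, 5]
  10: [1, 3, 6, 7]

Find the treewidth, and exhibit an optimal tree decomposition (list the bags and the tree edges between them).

Every bag has size at most 4, so the width is 4 − 1 = 3 and tw(G) ≤ 3. On the other hand G contains the 4-clique {1, 2, 3, 8}. A clique must lie in a single bag of any decomposition, so no decomposition can have width below 3. The upper and lower bounds meet at 3, so that is the treewidth.

Treewidth 3.
Bags: B1 = {1, 2, 3, 6}  B2 = {1, 3, 6, 10}  B3 = {1, 2, 3, 8}  B4 = {3, 6, 7, 10}  B5 = {1, 2, 3, 9}  B6 = {1, 3, 4, 9}  B7 = {2, 3, 5, 9}
Tree: B1–B2, B1–B3, B2–B4, B3–B5, B5–B6, B5–B7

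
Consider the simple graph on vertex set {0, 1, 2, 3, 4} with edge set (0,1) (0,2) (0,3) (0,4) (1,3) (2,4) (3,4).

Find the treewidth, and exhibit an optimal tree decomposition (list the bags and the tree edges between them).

Treewidth 2.
One such decomposition:
Bags: B1 = {0, 1, 3}  B2 = {0, 3, 4}  B3 = {0, 2, 4}
Tree: B1–B2, B2–B3

Each bag holds 3 vertices, so the decomposition has width 2, which upper-bounds the treewidth. Conversely, {0, 2, 4} is a clique of size 3, and the vertices of any clique must share a bag in every tree decomposition; so some bag has ≥ 3 vertices and tw(G) ≥ 2. Therefore the treewidth is 2.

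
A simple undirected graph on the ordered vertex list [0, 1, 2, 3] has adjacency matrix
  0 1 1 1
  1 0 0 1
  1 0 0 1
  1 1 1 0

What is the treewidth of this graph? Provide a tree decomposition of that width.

Treewidth 2.
Bags: B1 = {0, 1, 3}  B2 = {0, 2, 3}
Tree: B1–B2

The largest bag has 3 vertices, giving width 2; this decomposition certifies tw(G) ≤ 2. On the other hand G contains the 3-clique {0, 1, 3}. A clique must lie in a single bag of any decomposition, so no decomposition can have width below 2. The upper and lower bounds meet at 2, so that is the treewidth.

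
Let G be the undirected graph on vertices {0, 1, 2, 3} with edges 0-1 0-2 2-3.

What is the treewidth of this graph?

1

A width-1 tree decomposition is:
Bags: B1 = {0, 1}  B2 = {0, 2}  B3 = {2, 3}
Tree: B1–B2, B2–B3
Every bag has size at most 2, so the width is 2 − 1 = 1 and tw(G) ≤ 1. Since G has at least one edge (e.g. 1–0), it is not an edgeless graph, so tw(G) ≥ 1. Therefore the treewidth is 1.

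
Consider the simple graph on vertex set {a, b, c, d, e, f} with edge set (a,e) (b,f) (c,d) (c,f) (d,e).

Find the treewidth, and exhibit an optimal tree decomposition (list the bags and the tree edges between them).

Treewidth 1.
One such decomposition:
Bags: B1 = {b, f}  B2 = {c, f}  B3 = {c, d}  B4 = {d, e}  B5 = {a, e}
Tree: B1–B2, B2–B3, B3–B4, B4–B5

Every bag has size at most 2, so the width is 2 − 1 = 1 and tw(G) ≤ 1. Since G has at least one edge (e.g. b–f), it is not an edgeless graph, so tw(G) ≥ 1. Therefore the treewidth is 1.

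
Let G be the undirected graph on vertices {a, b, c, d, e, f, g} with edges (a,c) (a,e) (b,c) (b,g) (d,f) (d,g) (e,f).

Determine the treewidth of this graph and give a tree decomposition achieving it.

Treewidth 2.
One optimal decomposition is:
Bags: B1 = {a, e, f}  B2 = {a, c, f}  B3 = {b, c, f}  B4 = {b, f, g}  B5 = {d, f, g}
Tree: B1–B2, B2–B3, B3–B4, B4–B5

Each bag holds 3 vertices, so the decomposition has width 2, which upper-bounds the treewidth. For the lower bound, G contains the cycle f–e–a–c–b–g–d–f, so G is not a forest; only forests have treewidth ≤ 1, hence tw(G) ≥ 2. Therefore the treewidth is 2.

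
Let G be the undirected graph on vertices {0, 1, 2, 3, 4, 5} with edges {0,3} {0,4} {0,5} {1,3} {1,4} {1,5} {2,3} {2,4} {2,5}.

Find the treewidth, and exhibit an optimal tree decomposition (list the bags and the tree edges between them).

Each bag holds 4 vertices, so the decomposition has width 3, which upper-bounds the treewidth. For the lower bound: the 4 vertex sets {0,3}, {1,4}, {5}, {2} are disjoint, each induces a connected subgraph, and every pair is joined by at least one edge of G. Contracting each set to a single vertex therefore yields K_{4} as a minor, and since treewidth is minor-monotone, tw(G) ≥ tw(K_{4}) = 3. Combining the bounds, tw(G) = 3.

Treewidth 3.
Bags: B1 = {0, 3, 4, 5}  B2 = {1, 3, 4, 5}  B3 = {2, 3, 4, 5}
Tree: B1–B2, B2–B3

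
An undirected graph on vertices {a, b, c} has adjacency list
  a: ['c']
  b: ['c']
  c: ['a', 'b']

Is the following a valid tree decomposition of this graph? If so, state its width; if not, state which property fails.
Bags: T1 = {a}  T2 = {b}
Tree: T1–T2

No — vertex c appears in no bag.

A tree decomposition must satisfy three properties: every vertex lies in some bag; for every edge, both endpoints lie together in some bag; and for every vertex, the bags containing it form a connected subtree. Here vertex c appears in no bag, so the decomposition is invalid.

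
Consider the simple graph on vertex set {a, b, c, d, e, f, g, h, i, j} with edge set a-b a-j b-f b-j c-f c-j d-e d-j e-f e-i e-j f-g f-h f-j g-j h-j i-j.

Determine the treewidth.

2

A width-2 tree decomposition is:
Bags: B1 = {d, e, j}  B2 = {e, f, j}  B3 = {f, h, j}  B4 = {e, i, j}  B5 = {c, f, j}  B6 = {b, f, j}  B7 = {f, g, j}  B8 = {a, b, j}
Tree: B1–B2, B2–B3, B1–B4, B2–B5, B5–B6, B5–B7, B6–B8
The largest bag has 3 vertices, giving width 2; this decomposition certifies tw(G) ≤ 2. For the lower bound, the 3 vertices {d, e, j} are pairwise adjacent, and any tree decomposition puts a clique entirely inside one bag — forcing width ≥ 2. The upper and lower bounds meet at 2, so that is the treewidth.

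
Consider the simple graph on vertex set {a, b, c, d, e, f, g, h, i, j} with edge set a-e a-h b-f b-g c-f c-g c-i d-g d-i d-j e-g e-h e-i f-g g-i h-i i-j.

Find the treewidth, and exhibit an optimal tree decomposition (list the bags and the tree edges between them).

Each bag holds 3 vertices, so the decomposition has width 2, which upper-bounds the treewidth. On the other hand G contains the 3-clique {c, f, g}. A clique must lie in a single bag of any decomposition, so no decomposition can have width below 2. Therefore the treewidth is 2.

Treewidth 2.
One optimal decomposition is:
Bags: B1 = {d, g, i}  B2 = {e, g, i}  B3 = {c, g, i}  B4 = {e, h, i}  B5 = {a, e, h}  B6 = {d, i, j}  B7 = {c, f, g}  B8 = {b, f, g}
Tree: B1–B2, B2–B3, B2–B4, B4–B5, B1–B6, B3–B7, B7–B8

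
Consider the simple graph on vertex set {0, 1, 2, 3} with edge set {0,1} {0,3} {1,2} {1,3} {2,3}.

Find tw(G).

2

A width-2 tree decomposition is:
Bags: B1 = {1, 2, 3}  B2 = {0, 1, 3}
Tree: B1–B2
The largest bag has 3 vertices, giving width 2; this decomposition certifies tw(G) ≤ 2. For the lower bound, the 3 vertices {0, 1, 3} are pairwise adjacent, and any tree decomposition puts a clique entirely inside one bag — forcing width ≥ 2. Therefore the treewidth is 2.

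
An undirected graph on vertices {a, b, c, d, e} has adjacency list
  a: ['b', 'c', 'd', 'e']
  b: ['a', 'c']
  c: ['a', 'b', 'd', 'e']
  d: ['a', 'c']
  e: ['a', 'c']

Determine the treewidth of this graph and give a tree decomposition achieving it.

Every bag has size at most 3, so the width is 3 − 1 = 2 and tw(G) ≤ 2. Conversely, {a, c, d} is a clique of size 3, and the vertices of any clique must share a bag in every tree decomposition; so some bag has ≥ 3 vertices and tw(G) ≥ 2. The upper and lower bounds meet at 2, so that is the treewidth.

Treewidth 2.
One such decomposition:
Bags: B1 = {a, b, c}  B2 = {a, c, d}  B3 = {a, c, e}
Tree: B1–B2, B2–B3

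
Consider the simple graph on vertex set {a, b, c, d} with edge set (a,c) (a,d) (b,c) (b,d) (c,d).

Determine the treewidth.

2

A width-2 tree decomposition is:
Bags: B1 = {a, c, d}  B2 = {b, c, d}
Tree: B1–B2
The largest bag has 3 vertices, giving width 2; this decomposition certifies tw(G) ≤ 2. On the other hand G contains the 3-clique {a, c, d}. A clique must lie in a single bag of any decomposition, so no decomposition can have width below 2. Combining the bounds, tw(G) = 2.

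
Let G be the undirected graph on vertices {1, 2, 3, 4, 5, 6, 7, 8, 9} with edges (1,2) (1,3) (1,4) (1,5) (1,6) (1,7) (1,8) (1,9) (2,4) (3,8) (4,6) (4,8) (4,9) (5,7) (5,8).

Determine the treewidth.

A width-2 tree decomposition is:
Bags: B1 = {1, 4, 9}  B2 = {1, 4, 8}  B3 = {1, 5, 8}  B4 = {1, 2, 4}  B5 = {1, 5, 7}  B6 = {1, 4, 6}  B7 = {1, 3, 8}
Tree: B1–B2, B2–B3, B1–B4, B3–B5, B4–B6, B3–B7
Each bag holds 3 vertices, so the decomposition has width 2, which upper-bounds the treewidth. For the lower bound, the 3 vertices {1, 3, 8} are pairwise adjacent, and any tree decomposition puts a clique entirely inside one bag — forcing width ≥ 2. Therefore the treewidth is 2.

2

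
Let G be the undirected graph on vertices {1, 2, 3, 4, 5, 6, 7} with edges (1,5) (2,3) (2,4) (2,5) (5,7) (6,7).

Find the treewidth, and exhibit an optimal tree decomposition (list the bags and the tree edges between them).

The largest bag has 2 vertices, giving width 1; this decomposition certifies tw(G) ≤ 1. G has an edge, so its treewidth is at least 1. Therefore the treewidth is 1.

Treewidth 1.
Bags: B1 = {1, 5}  B2 = {5, 7}  B3 = {2, 5}  B4 = {2, 3}  B5 = {2, 4}  B6 = {6, 7}
Tree: B1–B2, B2–B3, B3–B4, B3–B5, B2–B6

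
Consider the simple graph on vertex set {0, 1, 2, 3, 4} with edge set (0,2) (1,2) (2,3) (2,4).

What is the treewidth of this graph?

1

A width-1 tree decomposition is:
Bags: B1 = {1, 2}  B2 = {2, 4}  B3 = {0, 2}  B4 = {2, 3}
Tree: B1–B2, B1–B3, B3–B4
The largest bag has 2 vertices, giving width 1; this decomposition certifies tw(G) ≤ 1. G has an edge, so its treewidth is at least 1. The upper and lower bounds meet at 1, so that is the treewidth.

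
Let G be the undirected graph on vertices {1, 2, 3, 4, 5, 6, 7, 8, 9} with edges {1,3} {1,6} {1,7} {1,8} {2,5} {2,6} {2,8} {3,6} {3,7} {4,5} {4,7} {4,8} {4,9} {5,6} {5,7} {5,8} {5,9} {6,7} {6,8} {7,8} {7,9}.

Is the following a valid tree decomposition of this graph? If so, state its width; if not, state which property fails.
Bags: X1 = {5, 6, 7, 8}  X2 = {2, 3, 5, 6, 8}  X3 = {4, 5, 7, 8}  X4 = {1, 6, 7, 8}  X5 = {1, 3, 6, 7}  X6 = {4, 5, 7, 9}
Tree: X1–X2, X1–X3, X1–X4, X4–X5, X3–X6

No — bags containing vertex 3 are not connected in the tree.

A tree decomposition must satisfy three properties: every vertex lies in some bag; for every edge, both endpoints lie together in some bag; and for every vertex, the bags containing it form a connected subtree. Here bags containing vertex 3 are not connected in the tree, so the decomposition is invalid.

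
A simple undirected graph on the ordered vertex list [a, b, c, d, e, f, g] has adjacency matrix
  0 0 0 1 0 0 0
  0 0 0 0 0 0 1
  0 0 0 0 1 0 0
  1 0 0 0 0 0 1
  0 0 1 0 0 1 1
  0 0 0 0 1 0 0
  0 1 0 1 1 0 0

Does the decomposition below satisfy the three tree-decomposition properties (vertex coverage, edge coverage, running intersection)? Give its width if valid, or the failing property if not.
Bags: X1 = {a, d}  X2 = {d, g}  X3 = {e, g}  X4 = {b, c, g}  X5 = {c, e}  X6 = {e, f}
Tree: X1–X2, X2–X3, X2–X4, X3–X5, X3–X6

A tree decomposition must satisfy three properties: every vertex lies in some bag; for every edge, both endpoints lie together in some bag; and for every vertex, the bags containing it form a connected subtree. Here bags containing vertex c are not connected in the tree, so the decomposition is invalid.

No — bags containing vertex c are not connected in the tree.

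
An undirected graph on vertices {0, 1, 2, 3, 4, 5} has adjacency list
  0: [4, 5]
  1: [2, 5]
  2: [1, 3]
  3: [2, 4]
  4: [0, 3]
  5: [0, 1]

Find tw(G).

2

A width-2 tree decomposition is:
Bags: B1 = {2, 3, 4}  B2 = {1, 2, 4}  B3 = {1, 4, 5}  B4 = {0, 4, 5}
Tree: B1–B2, B2–B3, B3–B4
Every bag has size at most 3, so the width is 3 − 1 = 2 and tw(G) ≤ 2. Since 4–3–2–1–5–0–4 is a cycle in G, G is not acyclic. Forests are exactly the graphs of treewidth ≤ 1, so tw(G) ≥ 2. Therefore the treewidth is 2.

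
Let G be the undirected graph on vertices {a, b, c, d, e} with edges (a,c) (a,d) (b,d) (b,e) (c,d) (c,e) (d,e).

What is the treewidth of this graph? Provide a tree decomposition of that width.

The largest bag has 3 vertices, giving width 2; this decomposition certifies tw(G) ≤ 2. For the lower bound, the 3 vertices {c, d, e} are pairwise adjacent, and any tree decomposition puts a clique entirely inside one bag — forcing width ≥ 2. Therefore the treewidth is 2.

Treewidth 2.
Bags: B1 = {a, c, d}  B2 = {c, d, e}  B3 = {b, d, e}
Tree: B1–B2, B2–B3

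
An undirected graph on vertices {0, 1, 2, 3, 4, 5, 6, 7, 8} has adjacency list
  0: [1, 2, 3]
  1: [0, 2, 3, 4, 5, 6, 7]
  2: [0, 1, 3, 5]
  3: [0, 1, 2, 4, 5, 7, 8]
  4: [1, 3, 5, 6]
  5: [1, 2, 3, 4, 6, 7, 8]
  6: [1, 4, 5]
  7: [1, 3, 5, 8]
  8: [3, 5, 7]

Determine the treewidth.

3

A width-3 tree decomposition is:
Bags: B1 = {1, 2, 3, 5}  B2 = {1, 3, 4, 5}  B3 = {1, 4, 5, 6}  B4 = {1, 3, 5, 7}  B5 = {3, 5, 7, 8}  B6 = {0, 1, 2, 3}
Tree: B1–B2, B2–B3, B1–B4, B4–B5, B1–B6
Each bag holds 4 vertices, so the decomposition has width 3, which upper-bounds the treewidth. Conversely, {3, 5, 7, 8} is a clique of size 4, and the vertices of any clique must share a bag in every tree decomposition; so some bag has ≥ 4 vertices and tw(G) ≥ 3. Combining the bounds, tw(G) = 3.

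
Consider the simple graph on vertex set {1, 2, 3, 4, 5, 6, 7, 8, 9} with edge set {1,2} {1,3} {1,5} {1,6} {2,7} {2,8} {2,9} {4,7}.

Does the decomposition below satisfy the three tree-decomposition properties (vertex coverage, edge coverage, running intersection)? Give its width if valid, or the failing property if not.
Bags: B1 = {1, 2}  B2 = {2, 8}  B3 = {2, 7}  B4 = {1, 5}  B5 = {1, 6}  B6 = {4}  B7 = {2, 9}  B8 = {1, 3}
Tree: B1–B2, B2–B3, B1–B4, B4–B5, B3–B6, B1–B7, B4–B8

No — edge (7,4) lies in no bag.

A tree decomposition must satisfy three properties: every vertex lies in some bag; for every edge, both endpoints lie together in some bag; and for every vertex, the bags containing it form a connected subtree. Here edge (7,4) lies in no bag, so the decomposition is invalid.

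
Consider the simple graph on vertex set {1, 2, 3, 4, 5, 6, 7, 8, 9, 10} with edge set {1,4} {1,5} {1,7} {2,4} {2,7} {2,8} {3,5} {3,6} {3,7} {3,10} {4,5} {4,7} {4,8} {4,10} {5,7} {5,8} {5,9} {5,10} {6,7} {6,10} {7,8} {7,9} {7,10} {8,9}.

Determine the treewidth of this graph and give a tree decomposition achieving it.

Every bag has size at most 4, so the width is 4 − 1 = 3 and tw(G) ≤ 3. Conversely, {2, 4, 7, 8} is a clique of size 4, and the vertices of any clique must share a bag in every tree decomposition; so some bag has ≥ 4 vertices and tw(G) ≥ 3. The upper and lower bounds meet at 3, so that is the treewidth.

Treewidth 3.
One such decomposition:
Bags: B1 = {4, 5, 7, 10}  B2 = {3, 5, 7, 10}  B3 = {3, 6, 7, 10}  B4 = {4, 5, 7, 8}  B5 = {1, 4, 5, 7}  B6 = {5, 7, 8, 9}  B7 = {2, 4, 7, 8}
Tree: B1–B2, B2–B3, B1–B4, B1–B5, B4–B6, B4–B7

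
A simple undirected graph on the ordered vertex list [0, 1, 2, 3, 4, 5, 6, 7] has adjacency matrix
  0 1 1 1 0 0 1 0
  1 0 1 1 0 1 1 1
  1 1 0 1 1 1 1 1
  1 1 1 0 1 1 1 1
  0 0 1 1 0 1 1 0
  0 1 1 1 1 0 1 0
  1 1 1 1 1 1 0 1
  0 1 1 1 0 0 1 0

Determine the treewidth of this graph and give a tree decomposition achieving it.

Treewidth 4.
One optimal decomposition is:
Bags: B1 = {2, 3, 4, 5, 6}  B2 = {1, 2, 3, 5, 6}  B3 = {1, 2, 3, 6, 7}  B4 = {0, 1, 2, 3, 6}
Tree: B1–B2, B2–B3, B2–B4

The largest bag has 5 vertices, giving width 4; this decomposition certifies tw(G) ≤ 4. Conversely, {0, 1, 2, 3, 6} is a clique of size 5, and the vertices of any clique must share a bag in every tree decomposition; so some bag has ≥ 5 vertices and tw(G) ≥ 4. Combining the bounds, tw(G) = 4.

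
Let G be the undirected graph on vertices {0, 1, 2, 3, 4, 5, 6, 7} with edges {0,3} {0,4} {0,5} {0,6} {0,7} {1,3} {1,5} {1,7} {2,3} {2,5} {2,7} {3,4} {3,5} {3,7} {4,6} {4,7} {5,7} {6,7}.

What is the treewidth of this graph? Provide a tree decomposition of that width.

Treewidth 3.
One such decomposition:
Bags: B1 = {0, 3, 5, 7}  B2 = {2, 3, 5, 7}  B3 = {0, 3, 4, 7}  B4 = {0, 4, 6, 7}  B5 = {1, 3, 5, 7}
Tree: B1–B2, B1–B3, B3–B4, B1–B5

Each bag holds 4 vertices, so the decomposition has width 3, which upper-bounds the treewidth. For the lower bound, the 4 vertices {0, 3, 4, 7} are pairwise adjacent, and any tree decomposition puts a clique entirely inside one bag — forcing width ≥ 3. Combining the bounds, tw(G) = 3.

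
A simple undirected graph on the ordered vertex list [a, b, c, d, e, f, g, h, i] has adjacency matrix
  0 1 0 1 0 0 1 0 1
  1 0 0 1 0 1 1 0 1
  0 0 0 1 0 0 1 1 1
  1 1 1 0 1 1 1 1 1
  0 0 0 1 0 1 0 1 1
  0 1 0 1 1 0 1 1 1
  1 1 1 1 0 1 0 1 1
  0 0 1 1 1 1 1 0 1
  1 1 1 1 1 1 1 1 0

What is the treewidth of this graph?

4

A width-4 tree decomposition is:
Bags: B1 = {b, d, f, g, i}  B2 = {d, f, g, h, i}  B3 = {a, b, d, g, i}  B4 = {c, d, g, h, i}  B5 = {d, e, f, h, i}
Tree: B1–B2, B1–B3, B2–B4, B2–B5
The largest bag has 5 vertices, giving width 4; this decomposition certifies tw(G) ≤ 4. Conversely, {a, b, d, g, i} is a clique of size 5, and the vertices of any clique must share a bag in every tree decomposition; so some bag has ≥ 5 vertices and tw(G) ≥ 4. The upper and lower bounds meet at 4, so that is the treewidth.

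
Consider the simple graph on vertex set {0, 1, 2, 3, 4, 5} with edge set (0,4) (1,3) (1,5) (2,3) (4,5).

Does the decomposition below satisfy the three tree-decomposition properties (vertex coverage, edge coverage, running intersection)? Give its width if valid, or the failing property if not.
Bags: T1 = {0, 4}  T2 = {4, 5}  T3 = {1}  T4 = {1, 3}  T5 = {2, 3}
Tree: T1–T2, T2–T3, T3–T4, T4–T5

No — edge (5,1) lies in no bag.

A tree decomposition must satisfy three properties: every vertex lies in some bag; for every edge, both endpoints lie together in some bag; and for every vertex, the bags containing it form a connected subtree. Here edge (5,1) lies in no bag, so the decomposition is invalid.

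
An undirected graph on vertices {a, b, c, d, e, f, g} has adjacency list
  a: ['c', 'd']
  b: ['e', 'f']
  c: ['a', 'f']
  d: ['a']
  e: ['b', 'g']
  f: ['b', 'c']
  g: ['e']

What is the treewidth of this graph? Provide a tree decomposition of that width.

Treewidth 1.
One optimal decomposition is:
Bags: B1 = {e, g}  B2 = {b, e}  B3 = {b, f}  B4 = {c, f}  B5 = {a, c}  B6 = {a, d}
Tree: B1–B2, B2–B3, B3–B4, B4–B5, B5–B6

Each bag holds 2 vertices, so the decomposition has width 1, which upper-bounds the treewidth. G has an edge, so its treewidth is at least 1. Combining the bounds, tw(G) = 1.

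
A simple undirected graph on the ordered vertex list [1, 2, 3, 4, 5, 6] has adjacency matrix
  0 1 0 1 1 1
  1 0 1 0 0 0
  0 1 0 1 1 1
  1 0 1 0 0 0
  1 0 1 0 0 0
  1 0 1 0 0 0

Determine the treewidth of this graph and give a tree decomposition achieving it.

Treewidth 2.
One optimal decomposition is:
Bags: B1 = {1, 3, 6}  B2 = {1, 3, 5}  B3 = {1, 2, 3}  B4 = {1, 3, 4}
Tree: B1–B2, B2–B3, B3–B4

The largest bag has 3 vertices, giving width 2; this decomposition certifies tw(G) ≤ 2. The edges 1–6–3–5–1 form a cycle, so G is not a tree and its treewidth is at least 2. Hence tw(G) = 2 exactly.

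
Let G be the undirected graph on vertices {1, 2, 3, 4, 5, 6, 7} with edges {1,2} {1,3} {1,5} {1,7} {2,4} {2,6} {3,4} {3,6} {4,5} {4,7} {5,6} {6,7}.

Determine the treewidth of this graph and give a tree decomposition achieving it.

Treewidth 3.
Bags: B1 = {1, 2, 4, 6}  B2 = {1, 4, 6, 7}  B3 = {1, 4, 5, 6}  B4 = {1, 3, 4, 6}
Tree: B1–B2, B2–B3, B3–B4

Each bag holds 4 vertices, so the decomposition has width 3, which upper-bounds the treewidth. For the lower bound: the 4 vertex sets {2,6}, {4,7}, {1}, {5} are disjoint, each induces a connected subgraph, and every pair is joined by at least one edge of G. Contracting each set to a single vertex therefore yields K_{4} as a minor, and since treewidth is minor-monotone, tw(G) ≥ tw(K_{4}) = 3. Combining the bounds, tw(G) = 3.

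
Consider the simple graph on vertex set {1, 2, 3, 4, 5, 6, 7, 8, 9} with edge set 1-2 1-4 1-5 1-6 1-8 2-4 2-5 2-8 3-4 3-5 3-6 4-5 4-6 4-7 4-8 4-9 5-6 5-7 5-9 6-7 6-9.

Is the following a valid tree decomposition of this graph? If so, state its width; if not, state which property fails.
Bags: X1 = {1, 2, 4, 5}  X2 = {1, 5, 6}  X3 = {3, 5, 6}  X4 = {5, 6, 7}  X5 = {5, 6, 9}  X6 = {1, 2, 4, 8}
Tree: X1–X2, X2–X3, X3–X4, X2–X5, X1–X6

No — edge (4,6) lies in no bag.

A tree decomposition must satisfy three properties: every vertex lies in some bag; for every edge, both endpoints lie together in some bag; and for every vertex, the bags containing it form a connected subtree. Here edge (4,6) lies in no bag, so the decomposition is invalid.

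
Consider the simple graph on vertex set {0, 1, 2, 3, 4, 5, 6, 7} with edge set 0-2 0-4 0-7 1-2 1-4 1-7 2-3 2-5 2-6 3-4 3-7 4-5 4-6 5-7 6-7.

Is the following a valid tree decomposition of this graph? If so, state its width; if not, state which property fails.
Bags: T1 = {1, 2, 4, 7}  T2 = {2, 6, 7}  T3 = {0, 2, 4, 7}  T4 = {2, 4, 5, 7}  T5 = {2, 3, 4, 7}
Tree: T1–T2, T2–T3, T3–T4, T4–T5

A tree decomposition must satisfy three properties: every vertex lies in some bag; for every edge, both endpoints lie together in some bag; and for every vertex, the bags containing it form a connected subtree. Here edge (4,6) lies in no bag, so the decomposition is invalid.

No — edge (4,6) lies in no bag.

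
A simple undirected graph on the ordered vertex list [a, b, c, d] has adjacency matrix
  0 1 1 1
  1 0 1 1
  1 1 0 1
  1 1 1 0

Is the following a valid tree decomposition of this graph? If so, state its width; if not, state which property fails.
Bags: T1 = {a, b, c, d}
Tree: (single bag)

Vertex coverage: the bags together contain {a, b, c, d}, the full vertex set. Edge coverage: each edge of G has both endpoints in at least one bag. Running intersection: for every vertex, the bags containing it form a connected subtree. All three properties hold, so this is a valid tree decomposition of width max|bag| − 1 = 3, and hence tw(G) ≤ 3.

Yes; width 3.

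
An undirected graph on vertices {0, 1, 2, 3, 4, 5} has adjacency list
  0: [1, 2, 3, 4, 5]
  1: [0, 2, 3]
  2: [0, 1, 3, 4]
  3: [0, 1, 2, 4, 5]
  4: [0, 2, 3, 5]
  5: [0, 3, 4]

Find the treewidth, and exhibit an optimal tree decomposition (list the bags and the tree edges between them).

The largest bag has 4 vertices, giving width 3; this decomposition certifies tw(G) ≤ 3. For the lower bound, the 4 vertices {0, 1, 2, 3} are pairwise adjacent, and any tree decomposition puts a clique entirely inside one bag — forcing width ≥ 3. Combining the bounds, tw(G) = 3.

Treewidth 3.
One optimal decomposition is:
Bags: B1 = {0, 3, 4, 5}  B2 = {0, 2, 3, 4}  B3 = {0, 1, 2, 3}
Tree: B1–B2, B2–B3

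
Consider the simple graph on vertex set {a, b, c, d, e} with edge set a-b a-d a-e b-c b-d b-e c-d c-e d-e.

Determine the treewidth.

A width-3 tree decomposition is:
Bags: B1 = {b, c, d, e}  B2 = {a, b, d, e}
Tree: B1–B2
The largest bag has 4 vertices, giving width 3; this decomposition certifies tw(G) ≤ 3. Conversely, {b, c, d, e} is a clique of size 4, and the vertices of any clique must share a bag in every tree decomposition; so some bag has ≥ 4 vertices and tw(G) ≥ 3. Therefore the treewidth is 3.

3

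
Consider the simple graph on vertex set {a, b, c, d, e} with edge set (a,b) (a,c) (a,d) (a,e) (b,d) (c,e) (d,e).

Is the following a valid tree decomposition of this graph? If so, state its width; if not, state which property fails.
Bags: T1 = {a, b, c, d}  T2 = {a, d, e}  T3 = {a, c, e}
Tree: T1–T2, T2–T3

No — bags containing vertex c are not connected in the tree.

A tree decomposition must satisfy three properties: every vertex lies in some bag; for every edge, both endpoints lie together in some bag; and for every vertex, the bags containing it form a connected subtree. Here bags containing vertex c are not connected in the tree, so the decomposition is invalid.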